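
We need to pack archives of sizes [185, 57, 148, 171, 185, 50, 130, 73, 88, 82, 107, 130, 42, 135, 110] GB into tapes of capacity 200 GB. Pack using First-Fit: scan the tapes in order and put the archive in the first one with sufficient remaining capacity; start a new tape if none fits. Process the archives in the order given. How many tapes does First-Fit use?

11 tapes

Put 185 GB in tape 1; 15 GB remain.
Put 57 GB in tape 2; 143 GB remain.
Put 148 GB in tape 3; 52 GB remain.
Put 171 GB in tape 4; 29 GB remain.
Put 185 GB in tape 5; 15 GB remain.
Put 50 GB in tape 2; 93 GB remain.
Put 130 GB in tape 6; 70 GB remain.
Put 73 GB in tape 2; 20 GB remain.
Put 88 GB in tape 7; 112 GB remain.
Put 82 GB in tape 7; 30 GB remain.
Put 107 GB in tape 8; 93 GB remain.
Put 130 GB in tape 9; 70 GB remain.
Put 42 GB in tape 3; 10 GB remain.
Put 135 GB in tape 10; 65 GB remain.
Put 110 GB in tape 11; 90 GB remain.
Final tapes: [185] [57,50,73] [148,42] [171] [185] [130] [88,82] [107] [130] [135] [110].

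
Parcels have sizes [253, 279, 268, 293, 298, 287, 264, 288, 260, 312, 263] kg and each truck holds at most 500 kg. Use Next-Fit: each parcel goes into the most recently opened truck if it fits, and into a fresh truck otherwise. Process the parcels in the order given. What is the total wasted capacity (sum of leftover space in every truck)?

Put 253 kg in truck 1; 247 kg remain.
Put 279 kg in truck 2; 221 kg remain.
Put 268 kg in truck 3; 232 kg remain.
Put 293 kg in truck 4; 207 kg remain.
Put 298 kg in truck 5; 202 kg remain.
Put 287 kg in truck 6; 213 kg remain.
Put 264 kg in truck 7; 236 kg remain.
Put 288 kg in truck 8; 212 kg remain.
Put 260 kg in truck 9; 240 kg remain.
Put 312 kg in truck 10; 188 kg remain.
Put 263 kg in truck 11; 237 kg remain.
11 trucks × 500 kg = 5500 kg; used 3065 kg; unused 2435 kg.

2435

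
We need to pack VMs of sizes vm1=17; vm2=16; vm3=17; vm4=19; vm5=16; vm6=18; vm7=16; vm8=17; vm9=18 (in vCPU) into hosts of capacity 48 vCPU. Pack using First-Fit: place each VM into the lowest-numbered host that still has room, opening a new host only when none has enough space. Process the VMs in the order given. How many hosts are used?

Put vm1 (17 vCPU) in host 1; 31 vCPU remain.
Put vm2 (16 vCPU) in host 1; 15 vCPU remain.
Put vm3 (17 vCPU) in host 2; 31 vCPU remain.
Put vm4 (19 vCPU) in host 2; 12 vCPU remain.
Put vm5 (16 vCPU) in host 3; 32 vCPU remain.
Put vm6 (18 vCPU) in host 3; 14 vCPU remain.
Put vm7 (16 vCPU) in host 4; 32 vCPU remain.
Put vm8 (17 vCPU) in host 4; 15 vCPU remain.
Put vm9 (18 vCPU) in host 5; 30 vCPU remain.
Final hosts: [17,16] [17,19] [16,18] [16,17] [18].

5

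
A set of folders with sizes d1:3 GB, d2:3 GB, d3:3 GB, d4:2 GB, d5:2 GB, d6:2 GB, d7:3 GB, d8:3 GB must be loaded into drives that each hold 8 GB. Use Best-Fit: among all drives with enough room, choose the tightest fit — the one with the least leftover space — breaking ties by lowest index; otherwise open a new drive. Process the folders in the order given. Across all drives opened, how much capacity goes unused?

Put d1 (3 GB) in drive 1; 5 GB remain.
Put d2 (3 GB) in drive 1; 2 GB remain.
Put d3 (3 GB) in drive 2; 5 GB remain.
Put d4 (2 GB) in drive 1; 0 GB remain.
Put d5 (2 GB) in drive 2; 3 GB remain.
Put d6 (2 GB) in drive 2; 1 GB remain.
Put d7 (3 GB) in drive 3; 5 GB remain.
Put d8 (3 GB) in drive 3; 2 GB remain.
3 drives × 8 GB = 24 GB; used 21 GB; unused 3 GB.

3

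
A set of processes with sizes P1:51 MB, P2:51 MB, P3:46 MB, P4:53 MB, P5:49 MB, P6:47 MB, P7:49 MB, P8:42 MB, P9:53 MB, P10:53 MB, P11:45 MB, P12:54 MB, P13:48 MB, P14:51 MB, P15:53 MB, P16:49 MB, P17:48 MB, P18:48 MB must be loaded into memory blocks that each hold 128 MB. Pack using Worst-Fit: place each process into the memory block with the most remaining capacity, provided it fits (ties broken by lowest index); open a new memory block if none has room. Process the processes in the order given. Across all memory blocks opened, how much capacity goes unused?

Put P1 (51 MB) in memory block 1; 77 MB remain.
Put P2 (51 MB) in memory block 1; 26 MB remain.
Put P3 (46 MB) in memory block 2; 82 MB remain.
Put P4 (53 MB) in memory block 2; 29 MB remain.
Put P5 (49 MB) in memory block 3; 79 MB remain.
Put P6 (47 MB) in memory block 3; 32 MB remain.
Put P7 (49 MB) in memory block 4; 79 MB remain.
Put P8 (42 MB) in memory block 4; 37 MB remain.
Put P9 (53 MB) in memory block 5; 75 MB remain.
Put P10 (53 MB) in memory block 5; 22 MB remain.
Put P11 (45 MB) in memory block 6; 83 MB remain.
Put P12 (54 MB) in memory block 6; 29 MB remain.
Put P13 (48 MB) in memory block 7; 80 MB remain.
Put P14 (51 MB) in memory block 7; 29 MB remain.
Put P15 (53 MB) in memory block 8; 75 MB remain.
Put P16 (49 MB) in memory block 8; 26 MB remain.
Put P17 (48 MB) in memory block 9; 80 MB remain.
Put P18 (48 MB) in memory block 9; 32 MB remain.
9 memory blocks × 128 MB = 1152 MB; used 890 MB; unused 262 MB.

262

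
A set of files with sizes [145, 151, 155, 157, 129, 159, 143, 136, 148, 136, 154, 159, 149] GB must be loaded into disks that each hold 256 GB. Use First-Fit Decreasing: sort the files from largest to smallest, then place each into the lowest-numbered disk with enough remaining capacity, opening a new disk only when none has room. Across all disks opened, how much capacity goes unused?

Sorted descending: 159, 159, 157, 155, 154, 151, 149, 148, 145, 143, 136, 136, 129.
159 GB → disk 1 (remaining 97 GB)
159 GB → disk 2 (remaining 97 GB)
157 GB → disk 3 (remaining 99 GB)
155 GB → disk 4 (remaining 101 GB)
154 GB → disk 5 (remaining 102 GB)
151 GB → disk 6 (remaining 105 GB)
149 GB → disk 7 (remaining 107 GB)
148 GB → disk 8 (remaining 108 GB)
145 GB → disk 9 (remaining 111 GB)
143 GB → disk 10 (remaining 113 GB)
136 GB → disk 11 (remaining 120 GB)
136 GB → disk 12 (remaining 120 GB)
129 GB → disk 13 (remaining 127 GB)
13 disks × 256 GB = 3328 GB; used 1921 GB; unused 1407 GB.

1407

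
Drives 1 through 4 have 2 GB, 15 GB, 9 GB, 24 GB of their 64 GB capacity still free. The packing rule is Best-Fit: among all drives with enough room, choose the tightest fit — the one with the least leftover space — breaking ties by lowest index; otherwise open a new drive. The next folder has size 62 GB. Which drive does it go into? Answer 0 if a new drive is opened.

0

No drive has ≥ 62 GB free, so a new drive is opened.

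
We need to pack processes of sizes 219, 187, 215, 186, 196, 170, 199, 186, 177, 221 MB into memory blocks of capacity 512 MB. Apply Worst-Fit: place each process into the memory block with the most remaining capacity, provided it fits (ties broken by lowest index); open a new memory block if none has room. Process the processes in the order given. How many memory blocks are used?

memory block 1: place 219 MB, 293 MB left
memory block 1: place 187 MB, 106 MB left
memory block 2: place 215 MB, 297 MB left
memory block 2: place 186 MB, 111 MB left
memory block 3: place 196 MB, 316 MB left
memory block 3: place 170 MB, 146 MB left
memory block 4: place 199 MB, 313 MB left
memory block 4: place 186 MB, 127 MB left
memory block 5: place 177 MB, 335 MB left
memory block 5: place 221 MB, 114 MB left
Final memory blocks: [219,187] [215,186] [196,170] [199,186] [177,221].

5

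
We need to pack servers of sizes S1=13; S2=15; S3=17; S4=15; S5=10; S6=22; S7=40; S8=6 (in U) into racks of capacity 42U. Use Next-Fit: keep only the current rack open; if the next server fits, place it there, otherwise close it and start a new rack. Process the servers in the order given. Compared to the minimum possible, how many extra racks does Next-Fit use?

1

Next-Fit: [13,15] [17,15,10] [22] [40] [6] → 5 racks.
Total size 138U; any packing needs at least ⌈138/42⌉ = 4 racks.
An optimal packing achieves that bound: [40] [22,17] [15,15,10] [13,6] → 4 racks.
Excess: 5 − 4 = 1.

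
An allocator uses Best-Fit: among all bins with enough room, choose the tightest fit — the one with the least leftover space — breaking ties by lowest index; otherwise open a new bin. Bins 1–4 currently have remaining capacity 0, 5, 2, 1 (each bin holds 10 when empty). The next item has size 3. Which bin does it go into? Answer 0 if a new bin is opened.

2

Bins with room: bin 2 (5).
Tightest fit is bin 2 with 5 free.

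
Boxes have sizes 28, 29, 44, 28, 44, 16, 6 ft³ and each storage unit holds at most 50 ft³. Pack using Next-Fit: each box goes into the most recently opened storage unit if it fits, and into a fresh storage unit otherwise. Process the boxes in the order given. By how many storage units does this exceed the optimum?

1

Next-Fit: [28] [29] [44] [28] [44] [16,6] → 6 storage units.
5 boxes exceed 25 ft³ (half the capacity), and no two of those can share a storage unit, so at least 5 storage units are needed.
An optimal packing achieves that bound: [44,6] [44] [29,16] [28] [28] → 5 storage units.
Excess: 6 − 5 = 1.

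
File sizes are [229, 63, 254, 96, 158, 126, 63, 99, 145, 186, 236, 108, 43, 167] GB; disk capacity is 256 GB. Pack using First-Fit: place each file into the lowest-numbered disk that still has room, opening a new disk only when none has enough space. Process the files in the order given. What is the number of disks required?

9 disks

229 GB → disk 1 (remaining 27 GB)
63 GB → disk 2 (remaining 193 GB)
254 GB → disk 3 (remaining 2 GB)
96 GB → disk 2 (remaining 97 GB)
158 GB → disk 4 (remaining 98 GB)
126 GB → disk 5 (remaining 130 GB)
63 GB → disk 2 (remaining 34 GB)
99 GB → disk 5 (remaining 31 GB)
145 GB → disk 6 (remaining 111 GB)
186 GB → disk 7 (remaining 70 GB)
236 GB → disk 8 (remaining 20 GB)
108 GB → disk 6 (remaining 3 GB)
43 GB → disk 4 (remaining 55 GB)
167 GB → disk 9 (remaining 89 GB)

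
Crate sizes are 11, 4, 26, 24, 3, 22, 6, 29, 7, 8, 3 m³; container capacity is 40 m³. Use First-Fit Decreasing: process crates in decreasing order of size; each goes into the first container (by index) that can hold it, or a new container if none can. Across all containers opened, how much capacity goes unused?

17

Sorted descending: 29, 26, 24, 22, 11, 8, 7, 6, 4, 3, 3.
container 1: place 29 m³, 11 m³ left
container 2: place 26 m³, 14 m³ left
container 3: place 24 m³, 16 m³ left
container 4: place 22 m³, 18 m³ left
container 1: place 11 m³, 0 m³ left
container 2: place 8 m³, 6 m³ left
container 3: place 7 m³, 9 m³ left
container 2: place 6 m³, 0 m³ left
container 3: place 4 m³, 5 m³ left
container 3: place 3 m³, 2 m³ left
container 4: place 3 m³, 15 m³ left
4 containers × 40 m³ = 160 m³; used 143 m³; unused 17 m³.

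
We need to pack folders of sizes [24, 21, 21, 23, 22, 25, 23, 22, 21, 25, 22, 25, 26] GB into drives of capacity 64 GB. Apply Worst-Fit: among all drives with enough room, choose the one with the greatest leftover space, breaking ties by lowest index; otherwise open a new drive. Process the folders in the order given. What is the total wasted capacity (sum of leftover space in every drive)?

148

drive 1: place 24 GB, 40 GB left
drive 1: place 21 GB, 19 GB left
drive 2: place 21 GB, 43 GB left
drive 2: place 23 GB, 20 GB left
drive 3: place 22 GB, 42 GB left
drive 3: place 25 GB, 17 GB left
drive 4: place 23 GB, 41 GB left
drive 4: place 22 GB, 19 GB left
drive 5: place 21 GB, 43 GB left
drive 5: place 25 GB, 18 GB left
drive 6: place 22 GB, 42 GB left
drive 6: place 25 GB, 17 GB left
drive 7: place 26 GB, 38 GB left
7 drives × 64 GB = 448 GB; used 300 GB; unused 148 GB.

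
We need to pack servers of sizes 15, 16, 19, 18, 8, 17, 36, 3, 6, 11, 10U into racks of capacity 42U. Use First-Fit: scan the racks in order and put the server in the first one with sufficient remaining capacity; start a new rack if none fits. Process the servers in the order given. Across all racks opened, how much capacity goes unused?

Put 15U in rack 1; 27U remain.
Put 16U in rack 1; 11U remain.
Put 19U in rack 2; 23U remain.
Put 18U in rack 2; 5U remain.
Put 8U in rack 1; 3U remain.
Put 17U in rack 3; 25U remain.
Put 36U in rack 4; 6U remain.
Put 3U in rack 1; 0U remain.
Put 6U in rack 3; 19U remain.
Put 11U in rack 3; 8U remain.
Put 10U in rack 5; 32U remain.
5 racks × 42U = 210U; used 159U; unused 51U.

51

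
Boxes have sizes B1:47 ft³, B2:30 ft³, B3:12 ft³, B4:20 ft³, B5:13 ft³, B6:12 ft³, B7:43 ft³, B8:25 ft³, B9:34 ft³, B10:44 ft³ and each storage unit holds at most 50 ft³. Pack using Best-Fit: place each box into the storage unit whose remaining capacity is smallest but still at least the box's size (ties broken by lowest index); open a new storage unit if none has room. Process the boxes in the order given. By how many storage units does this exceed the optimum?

1

Best-Fit: [47] [30,12] [20,13,12] [43] [25] [34] [44] → 7 storage units.
Total size 280 ft³; any packing needs at least ⌈280/50⌉ = 6 storage units.
An optimal packing achieves that bound: [47] [44] [43] [34,13] [30,20] [25,12,12] → 6 storage units.
Excess: 7 − 6 = 1.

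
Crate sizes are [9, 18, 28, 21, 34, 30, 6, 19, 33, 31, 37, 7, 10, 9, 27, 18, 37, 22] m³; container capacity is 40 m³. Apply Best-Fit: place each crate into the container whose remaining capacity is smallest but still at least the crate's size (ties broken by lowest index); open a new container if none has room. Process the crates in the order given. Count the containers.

9 m³ → container 1 (remaining 31 m³)
18 m³ → container 1 (remaining 13 m³)
28 m³ → container 2 (remaining 12 m³)
21 m³ → container 3 (remaining 19 m³)
34 m³ → container 4 (remaining 6 m³)
30 m³ → container 5 (remaining 10 m³)
6 m³ → container 4 (remaining 0 m³)
19 m³ → container 3 (remaining 0 m³)
33 m³ → container 6 (remaining 7 m³)
31 m³ → container 7 (remaining 9 m³)
37 m³ → container 8 (remaining 3 m³)
7 m³ → container 6 (remaining 0 m³)
10 m³ → container 5 (remaining 0 m³)
9 m³ → container 7 (remaining 0 m³)
27 m³ → container 9 (remaining 13 m³)
18 m³ → container 10 (remaining 22 m³)
37 m³ → container 11 (remaining 3 m³)
22 m³ → container 10 (remaining 0 m³)

11 containers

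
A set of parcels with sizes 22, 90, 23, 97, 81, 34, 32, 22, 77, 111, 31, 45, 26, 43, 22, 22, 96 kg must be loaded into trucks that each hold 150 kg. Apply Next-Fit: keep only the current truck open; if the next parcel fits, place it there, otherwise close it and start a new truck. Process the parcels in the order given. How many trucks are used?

22 kg → truck 1 (remaining 128 kg)
90 kg → truck 1 (remaining 38 kg)
23 kg → truck 1 (remaining 15 kg)
97 kg → truck 2 (remaining 53 kg)
81 kg → truck 3 (remaining 69 kg)
34 kg → truck 3 (remaining 35 kg)
32 kg → truck 3 (remaining 3 kg)
22 kg → truck 4 (remaining 128 kg)
77 kg → truck 4 (remaining 51 kg)
111 kg → truck 5 (remaining 39 kg)
31 kg → truck 5 (remaining 8 kg)
45 kg → truck 6 (remaining 105 kg)
26 kg → truck 6 (remaining 79 kg)
43 kg → truck 6 (remaining 36 kg)
22 kg → truck 6 (remaining 14 kg)
22 kg → truck 7 (remaining 128 kg)
96 kg → truck 7 (remaining 32 kg)
Final trucks: [22,90,23] [97] [81,34,32] [22,77] [111,31] [45,26,43,22] [22,96].

7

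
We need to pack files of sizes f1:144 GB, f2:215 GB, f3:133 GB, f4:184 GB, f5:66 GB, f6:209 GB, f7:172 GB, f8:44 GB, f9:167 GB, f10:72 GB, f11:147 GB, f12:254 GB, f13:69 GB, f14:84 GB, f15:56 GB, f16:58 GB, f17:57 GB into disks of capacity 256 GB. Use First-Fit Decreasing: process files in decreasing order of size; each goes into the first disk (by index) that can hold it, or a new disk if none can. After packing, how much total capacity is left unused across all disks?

Sorted descending: 254, 215, 209, 184, 172, 167, 147, 144, 133, 84, 72, 69, 66, 58, 57, 56, 44.
254 GB → disk 1 (remaining 2 GB)
215 GB → disk 2 (remaining 41 GB)
209 GB → disk 3 (remaining 47 GB)
184 GB → disk 4 (remaining 72 GB)
172 GB → disk 5 (remaining 84 GB)
167 GB → disk 6 (remaining 89 GB)
147 GB → disk 7 (remaining 109 GB)
144 GB → disk 8 (remaining 112 GB)
133 GB → disk 9 (remaining 123 GB)
84 GB → disk 5 (remaining 0 GB)
72 GB → disk 4 (remaining 0 GB)
69 GB → disk 6 (remaining 20 GB)
66 GB → disk 7 (remaining 43 GB)
58 GB → disk 8 (remaining 54 GB)
57 GB → disk 9 (remaining 66 GB)
56 GB → disk 9 (remaining 10 GB)
44 GB → disk 3 (remaining 3 GB)
9 disks × 256 GB = 2304 GB; used 2131 GB; unused 173 GB.

173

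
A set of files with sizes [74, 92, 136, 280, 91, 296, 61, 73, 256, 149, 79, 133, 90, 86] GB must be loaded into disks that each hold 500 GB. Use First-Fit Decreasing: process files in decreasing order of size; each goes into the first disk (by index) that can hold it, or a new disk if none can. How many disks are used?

Sorted descending: 296, 280, 256, 149, 136, 133, 92, 91, 90, 86, 79, 74, 73, 61.
296 GB → disk 1 (remaining 204 GB)
280 GB → disk 2 (remaining 220 GB)
256 GB → disk 3 (remaining 244 GB)
149 GB → disk 1 (remaining 55 GB)
136 GB → disk 2 (remaining 84 GB)
133 GB → disk 3 (remaining 111 GB)
92 GB → disk 3 (remaining 19 GB)
91 GB → disk 4 (remaining 409 GB)
90 GB → disk 4 (remaining 319 GB)
86 GB → disk 4 (remaining 233 GB)
79 GB → disk 2 (remaining 5 GB)
74 GB → disk 4 (remaining 159 GB)
73 GB → disk 4 (remaining 86 GB)
61 GB → disk 4 (remaining 25 GB)

4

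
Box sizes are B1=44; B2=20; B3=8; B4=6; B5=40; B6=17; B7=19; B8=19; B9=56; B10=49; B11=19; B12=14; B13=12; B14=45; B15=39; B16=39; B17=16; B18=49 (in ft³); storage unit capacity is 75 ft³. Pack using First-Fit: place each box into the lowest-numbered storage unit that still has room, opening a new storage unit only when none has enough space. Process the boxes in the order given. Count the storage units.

Put B1 (44 ft³) in storage unit 1; 31 ft³ remain.
Put B2 (20 ft³) in storage unit 1; 11 ft³ remain.
Put B3 (8 ft³) in storage unit 1; 3 ft³ remain.
Put B4 (6 ft³) in storage unit 2; 69 ft³ remain.
Put B5 (40 ft³) in storage unit 2; 29 ft³ remain.
Put B6 (17 ft³) in storage unit 2; 12 ft³ remain.
Put B7 (19 ft³) in storage unit 3; 56 ft³ remain.
Put B8 (19 ft³) in storage unit 3; 37 ft³ remain.
Put B9 (56 ft³) in storage unit 4; 19 ft³ remain.
Put B10 (49 ft³) in storage unit 5; 26 ft³ remain.
Put B11 (19 ft³) in storage unit 3; 18 ft³ remain.
Put B12 (14 ft³) in storage unit 3; 4 ft³ remain.
Put B13 (12 ft³) in storage unit 2; 0 ft³ remain.
Put B14 (45 ft³) in storage unit 6; 30 ft³ remain.
Put B15 (39 ft³) in storage unit 7; 36 ft³ remain.
Put B16 (39 ft³) in storage unit 8; 36 ft³ remain.
Put B17 (16 ft³) in storage unit 4; 3 ft³ remain.
Put B18 (49 ft³) in storage unit 9; 26 ft³ remain.
Final storage units: [44,20,8] [6,40,17,12] [19,19,19,14] [56,16] [49] [45] [39] [39] [49].

9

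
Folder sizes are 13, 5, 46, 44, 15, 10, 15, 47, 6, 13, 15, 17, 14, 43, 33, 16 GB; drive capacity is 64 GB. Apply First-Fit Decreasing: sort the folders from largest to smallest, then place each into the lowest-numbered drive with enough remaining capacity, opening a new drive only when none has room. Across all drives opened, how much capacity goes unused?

Sorted descending: 47, 46, 44, 43, 33, 17, 16, 15, 15, 15, 14, 13, 13, 10, 6, 5.
47 GB → drive 1 (remaining 17 GB)
46 GB → drive 2 (remaining 18 GB)
44 GB → drive 3 (remaining 20 GB)
43 GB → drive 4 (remaining 21 GB)
33 GB → drive 5 (remaining 31 GB)
17 GB → drive 1 (remaining 0 GB)
16 GB → drive 2 (remaining 2 GB)
15 GB → drive 3 (remaining 5 GB)
15 GB → drive 4 (remaining 6 GB)
15 GB → drive 5 (remaining 16 GB)
14 GB → drive 5 (remaining 2 GB)
13 GB → drive 6 (remaining 51 GB)
13 GB → drive 6 (remaining 38 GB)
10 GB → drive 6 (remaining 28 GB)
6 GB → drive 4 (remaining 0 GB)
5 GB → drive 3 (remaining 0 GB)
6 drives × 64 GB = 384 GB; used 352 GB; unused 32 GB.

32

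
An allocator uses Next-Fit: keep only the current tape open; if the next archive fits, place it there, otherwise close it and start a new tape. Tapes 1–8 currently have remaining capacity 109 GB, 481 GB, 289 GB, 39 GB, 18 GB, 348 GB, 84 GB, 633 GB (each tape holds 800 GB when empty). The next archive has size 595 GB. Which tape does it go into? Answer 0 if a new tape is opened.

Next-Fit only looks at tape 8, which has 633 GB free.
595 GB fits there.

8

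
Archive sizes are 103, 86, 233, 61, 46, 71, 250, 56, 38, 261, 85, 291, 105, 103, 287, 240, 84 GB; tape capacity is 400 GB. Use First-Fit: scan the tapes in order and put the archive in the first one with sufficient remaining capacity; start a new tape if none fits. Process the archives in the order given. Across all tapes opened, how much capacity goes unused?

tape 1: place 103 GB, 297 GB left
tape 1: place 86 GB, 211 GB left
tape 2: place 233 GB, 167 GB left
tape 1: place 61 GB, 150 GB left
tape 1: place 46 GB, 104 GB left
tape 1: place 71 GB, 33 GB left
tape 3: place 250 GB, 150 GB left
tape 2: place 56 GB, 111 GB left
tape 2: place 38 GB, 73 GB left
tape 4: place 261 GB, 139 GB left
tape 3: place 85 GB, 65 GB left
tape 5: place 291 GB, 109 GB left
tape 4: place 105 GB, 34 GB left
tape 5: place 103 GB, 6 GB left
tape 6: place 287 GB, 113 GB left
tape 7: place 240 GB, 160 GB left
tape 6: place 84 GB, 29 GB left
7 tapes × 400 GB = 2800 GB; used 2400 GB; unused 400 GB.

400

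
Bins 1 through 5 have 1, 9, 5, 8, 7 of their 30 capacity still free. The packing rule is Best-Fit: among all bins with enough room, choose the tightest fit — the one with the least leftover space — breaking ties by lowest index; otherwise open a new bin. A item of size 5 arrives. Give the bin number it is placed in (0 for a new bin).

3

Bins with room: bin 2 (9), bin 3 (5), bin 4 (8), bin 5 (7).
Tightest fit is bin 3 with 5 free.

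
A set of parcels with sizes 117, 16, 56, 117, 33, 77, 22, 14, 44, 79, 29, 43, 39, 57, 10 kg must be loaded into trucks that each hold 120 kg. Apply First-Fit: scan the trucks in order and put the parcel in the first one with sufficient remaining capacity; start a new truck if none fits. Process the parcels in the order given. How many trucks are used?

117 kg → truck 1 (remaining 3 kg)
16 kg → truck 2 (remaining 104 kg)
56 kg → truck 2 (remaining 48 kg)
117 kg → truck 3 (remaining 3 kg)
33 kg → truck 2 (remaining 15 kg)
77 kg → truck 4 (remaining 43 kg)
22 kg → truck 4 (remaining 21 kg)
14 kg → truck 2 (remaining 1 kg)
44 kg → truck 5 (remaining 76 kg)
79 kg → truck 6 (remaining 41 kg)
29 kg → truck 5 (remaining 47 kg)
43 kg → truck 5 (remaining 4 kg)
39 kg → truck 6 (remaining 2 kg)
57 kg → truck 7 (remaining 63 kg)
10 kg → truck 4 (remaining 11 kg)
Final trucks: [117] [16,56,33,14] [117] [77,22,10] [44,29,43] [79,39] [57].

7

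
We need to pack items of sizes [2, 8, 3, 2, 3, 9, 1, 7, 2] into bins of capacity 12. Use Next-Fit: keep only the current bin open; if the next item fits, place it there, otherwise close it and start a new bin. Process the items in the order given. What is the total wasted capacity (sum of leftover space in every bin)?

bin 1: place 2, 10 left
bin 1: place 8, 2 left
bin 2: place 3, 9 left
bin 2: place 2, 7 left
bin 2: place 3, 4 left
bin 3: place 9, 3 left
bin 3: place 1, 2 left
bin 4: place 7, 5 left
bin 4: place 2, 3 left
4 bins × 12 = 48; used 37; unused 11.

11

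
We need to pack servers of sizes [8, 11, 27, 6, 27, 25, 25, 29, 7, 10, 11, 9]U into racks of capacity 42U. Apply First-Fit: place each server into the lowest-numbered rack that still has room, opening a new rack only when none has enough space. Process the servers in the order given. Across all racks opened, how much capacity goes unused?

8U → rack 1 (remaining 34U)
11U → rack 1 (remaining 23U)
27U → rack 2 (remaining 15U)
6U → rack 1 (remaining 17U)
27U → rack 3 (remaining 15U)
25U → rack 4 (remaining 17U)
25U → rack 5 (remaining 17U)
29U → rack 6 (remaining 13U)
7U → rack 1 (remaining 10U)
10U → rack 1 (remaining 0U)
11U → rack 2 (remaining 4U)
9U → rack 3 (remaining 6U)
6 racks × 42U = 252U; used 195U; unused 57U.

57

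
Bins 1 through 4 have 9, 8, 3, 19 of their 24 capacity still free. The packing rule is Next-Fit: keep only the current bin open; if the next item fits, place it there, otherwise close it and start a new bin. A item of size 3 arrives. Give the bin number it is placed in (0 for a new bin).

Next-Fit only looks at bin 4, which has 19 free.
3 fits there.

4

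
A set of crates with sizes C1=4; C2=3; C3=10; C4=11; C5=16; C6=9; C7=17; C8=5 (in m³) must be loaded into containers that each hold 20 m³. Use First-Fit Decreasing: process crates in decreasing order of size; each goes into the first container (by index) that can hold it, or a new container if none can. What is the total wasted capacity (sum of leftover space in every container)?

5

Sorted descending: 17, 16, 11, 10, 9, 5, 4, 3.
Put 17 m³ in container 1; 3 m³ remain.
Put 16 m³ in container 2; 4 m³ remain.
Put 11 m³ in container 3; 9 m³ remain.
Put 10 m³ in container 4; 10 m³ remain.
Put 9 m³ in container 3; 0 m³ remain.
Put 5 m³ in container 4; 5 m³ remain.
Put 4 m³ in container 2; 0 m³ remain.
Put 3 m³ in container 1; 0 m³ remain.
4 containers × 20 m³ = 80 m³; used 75 m³; unused 5 m³.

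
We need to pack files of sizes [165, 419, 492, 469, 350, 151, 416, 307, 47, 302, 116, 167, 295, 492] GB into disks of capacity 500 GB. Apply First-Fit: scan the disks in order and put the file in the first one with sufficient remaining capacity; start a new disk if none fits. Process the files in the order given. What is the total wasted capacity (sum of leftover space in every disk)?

Put 165 GB in disk 1; 335 GB remain.
Put 419 GB in disk 2; 81 GB remain.
Put 492 GB in disk 3; 8 GB remain.
Put 469 GB in disk 4; 31 GB remain.
Put 350 GB in disk 5; 150 GB remain.
Put 151 GB in disk 1; 184 GB remain.
Put 416 GB in disk 6; 84 GB remain.
Put 307 GB in disk 7; 193 GB remain.
Put 47 GB in disk 1; 137 GB remain.
Put 302 GB in disk 8; 198 GB remain.
Put 116 GB in disk 1; 21 GB remain.
Put 167 GB in disk 7; 26 GB remain.
Put 295 GB in disk 9; 205 GB remain.
Put 492 GB in disk 10; 8 GB remain.
10 disks × 500 GB = 5000 GB; used 4188 GB; unused 812 GB.

812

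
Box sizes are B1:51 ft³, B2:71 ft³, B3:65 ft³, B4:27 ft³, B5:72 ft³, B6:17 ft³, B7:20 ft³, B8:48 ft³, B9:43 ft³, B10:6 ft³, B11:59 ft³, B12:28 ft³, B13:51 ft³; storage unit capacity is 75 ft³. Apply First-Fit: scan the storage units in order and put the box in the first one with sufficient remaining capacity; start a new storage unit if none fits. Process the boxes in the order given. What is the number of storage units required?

storage unit 1: place B1 (51 ft³), 24 ft³ left
storage unit 2: place B2 (71 ft³), 4 ft³ left
storage unit 3: place B3 (65 ft³), 10 ft³ left
storage unit 4: place B4 (27 ft³), 48 ft³ left
storage unit 5: place B5 (72 ft³), 3 ft³ left
storage unit 1: place B6 (17 ft³), 7 ft³ left
storage unit 4: place B7 (20 ft³), 28 ft³ left
storage unit 6: place B8 (48 ft³), 27 ft³ left
storage unit 7: place B9 (43 ft³), 32 ft³ left
storage unit 1: place B10 (6 ft³), 1 ft³ left
storage unit 8: place B11 (59 ft³), 16 ft³ left
storage unit 4: place B12 (28 ft³), 0 ft³ left
storage unit 9: place B13 (51 ft³), 24 ft³ left
Final storage units: [51,17,6] [71] [65] [27,20,28] [72] [48] [43] [59] [51].

9 storage units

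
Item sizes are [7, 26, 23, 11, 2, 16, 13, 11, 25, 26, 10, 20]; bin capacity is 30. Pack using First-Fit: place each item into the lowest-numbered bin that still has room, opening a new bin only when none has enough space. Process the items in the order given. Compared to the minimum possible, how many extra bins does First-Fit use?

0

First-Fit: [7,23] [26,2] [11,16] [13,11] [25] [26] [10,20] → 7 bins.
Total size 190; any packing needs at least ⌈190/30⌉ = 7 bins.
So 7 is already optimal.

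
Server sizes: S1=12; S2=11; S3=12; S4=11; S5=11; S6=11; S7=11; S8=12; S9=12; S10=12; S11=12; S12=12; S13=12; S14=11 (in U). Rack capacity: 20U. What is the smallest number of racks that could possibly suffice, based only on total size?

Total size = 12 + 11 + 12 + 11 + 11 + 11 + 11 + 12 + 12 + 12 + 12 + 12 + 12 + 11 = 162U.
⌈162 / 20⌉ = 9.

9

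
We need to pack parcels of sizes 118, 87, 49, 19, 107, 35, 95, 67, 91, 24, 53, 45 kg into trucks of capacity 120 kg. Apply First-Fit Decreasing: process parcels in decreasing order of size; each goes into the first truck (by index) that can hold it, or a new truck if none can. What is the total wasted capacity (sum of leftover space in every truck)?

Sorted descending: 118, 107, 95, 91, 87, 67, 53, 49, 45, 35, 24, 19.
118 kg → truck 1 (remaining 2 kg)
107 kg → truck 2 (remaining 13 kg)
95 kg → truck 3 (remaining 25 kg)
91 kg → truck 4 (remaining 29 kg)
87 kg → truck 5 (remaining 33 kg)
67 kg → truck 6 (remaining 53 kg)
53 kg → truck 6 (remaining 0 kg)
49 kg → truck 7 (remaining 71 kg)
45 kg → truck 7 (remaining 26 kg)
35 kg → truck 8 (remaining 85 kg)
24 kg → truck 3 (remaining 1 kg)
19 kg → truck 4 (remaining 10 kg)
8 trucks × 120 kg = 960 kg; used 790 kg; unused 170 kg.

170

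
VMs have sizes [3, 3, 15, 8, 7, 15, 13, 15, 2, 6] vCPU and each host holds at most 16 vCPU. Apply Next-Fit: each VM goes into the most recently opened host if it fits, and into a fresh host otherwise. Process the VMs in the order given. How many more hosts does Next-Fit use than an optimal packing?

1

Next-Fit: [3,3] [15] [8,7] [15] [13] [15] [2,6] → 7 hosts.
Total size 87 vCPU; any packing needs at least ⌈87/16⌉ = 6 hosts.
An optimal packing achieves that bound: [15] [15] [15] [13,3] [8,7] [6,3,2] → 6 hosts.
Excess: 7 − 6 = 1.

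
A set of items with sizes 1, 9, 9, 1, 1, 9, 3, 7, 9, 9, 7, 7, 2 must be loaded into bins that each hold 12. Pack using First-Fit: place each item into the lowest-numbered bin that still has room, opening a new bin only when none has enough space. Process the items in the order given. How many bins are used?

bin 1: place 1, 11 left
bin 1: place 9, 2 left
bin 2: place 9, 3 left
bin 1: place 1, 1 left
bin 1: place 1, 0 left
bin 3: place 9, 3 left
bin 2: place 3, 0 left
bin 4: place 7, 5 left
bin 5: place 9, 3 left
bin 6: place 9, 3 left
bin 7: place 7, 5 left
bin 8: place 7, 5 left
bin 3: place 2, 1 left

8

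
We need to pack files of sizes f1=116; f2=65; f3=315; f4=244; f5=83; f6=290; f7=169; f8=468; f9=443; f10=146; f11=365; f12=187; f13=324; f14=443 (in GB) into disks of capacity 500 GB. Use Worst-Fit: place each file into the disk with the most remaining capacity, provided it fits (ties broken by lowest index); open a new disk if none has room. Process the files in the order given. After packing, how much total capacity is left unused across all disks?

842

f1 (116 GB) → disk 1 (remaining 384 GB)
f2 (65 GB) → disk 1 (remaining 319 GB)
f3 (315 GB) → disk 1 (remaining 4 GB)
f4 (244 GB) → disk 2 (remaining 256 GB)
f5 (83 GB) → disk 2 (remaining 173 GB)
f6 (290 GB) → disk 3 (remaining 210 GB)
f7 (169 GB) → disk 3 (remaining 41 GB)
f8 (468 GB) → disk 4 (remaining 32 GB)
f9 (443 GB) → disk 5 (remaining 57 GB)
f10 (146 GB) → disk 2 (remaining 27 GB)
f11 (365 GB) → disk 6 (remaining 135 GB)
f12 (187 GB) → disk 7 (remaining 313 GB)
f13 (324 GB) → disk 8 (remaining 176 GB)
f14 (443 GB) → disk 9 (remaining 57 GB)
9 disks × 500 GB = 4500 GB; used 3658 GB; unused 842 GB.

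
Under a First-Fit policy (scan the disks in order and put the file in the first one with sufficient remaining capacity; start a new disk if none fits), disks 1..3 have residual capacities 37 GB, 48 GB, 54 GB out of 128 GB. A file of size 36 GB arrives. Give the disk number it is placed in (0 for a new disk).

1

Disks with room: disk 1 (37 GB), disk 2 (48 GB), disk 3 (54 GB).
The first with room is disk 1.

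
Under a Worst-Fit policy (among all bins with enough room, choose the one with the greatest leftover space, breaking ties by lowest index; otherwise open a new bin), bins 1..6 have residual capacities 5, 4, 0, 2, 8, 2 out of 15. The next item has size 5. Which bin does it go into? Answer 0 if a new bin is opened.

Bins with room: bin 1 (5), bin 5 (8).
Most room is bin 5 with 8 free.

5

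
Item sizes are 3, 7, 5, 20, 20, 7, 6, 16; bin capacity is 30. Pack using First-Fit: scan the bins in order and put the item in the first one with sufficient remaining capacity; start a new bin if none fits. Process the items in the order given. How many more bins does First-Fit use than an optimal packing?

1

First-Fit: [3,7,5,7,6] [20] [20] [16] → 4 bins.
Total size 84; any packing needs at least ⌈84/30⌉ = 3 bins.
An optimal packing achieves that bound: [20,7,3] [20,7] [16,6,5] → 3 bins.
Excess: 4 − 3 = 1.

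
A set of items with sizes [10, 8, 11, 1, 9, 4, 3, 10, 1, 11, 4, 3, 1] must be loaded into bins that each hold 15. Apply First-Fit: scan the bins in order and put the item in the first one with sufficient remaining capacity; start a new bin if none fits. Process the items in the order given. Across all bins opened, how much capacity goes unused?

bin 1: place 10, 5 left
bin 2: place 8, 7 left
bin 3: place 11, 4 left
bin 1: place 1, 4 left
bin 4: place 9, 6 left
bin 1: place 4, 0 left
bin 2: place 3, 4 left
bin 5: place 10, 5 left
bin 2: place 1, 3 left
bin 6: place 11, 4 left
bin 3: place 4, 0 left
bin 2: place 3, 0 left
bin 4: place 1, 5 left
6 bins × 15 = 90; used 76; unused 14.

14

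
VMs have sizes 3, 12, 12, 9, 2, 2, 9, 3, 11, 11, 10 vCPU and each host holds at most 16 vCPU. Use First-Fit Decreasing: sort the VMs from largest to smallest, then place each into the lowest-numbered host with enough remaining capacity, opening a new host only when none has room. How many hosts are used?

7

Sorted descending: 12, 12, 11, 11, 10, 9, 9, 3, 3, 2, 2.
host 1: place 12 vCPU, 4 vCPU left
host 2: place 12 vCPU, 4 vCPU left
host 3: place 11 vCPU, 5 vCPU left
host 4: place 11 vCPU, 5 vCPU left
host 5: place 10 vCPU, 6 vCPU left
host 6: place 9 vCPU, 7 vCPU left
host 7: place 9 vCPU, 7 vCPU left
host 1: place 3 vCPU, 1 vCPU left
host 2: place 3 vCPU, 1 vCPU left
host 3: place 2 vCPU, 3 vCPU left
host 3: place 2 vCPU, 1 vCPU left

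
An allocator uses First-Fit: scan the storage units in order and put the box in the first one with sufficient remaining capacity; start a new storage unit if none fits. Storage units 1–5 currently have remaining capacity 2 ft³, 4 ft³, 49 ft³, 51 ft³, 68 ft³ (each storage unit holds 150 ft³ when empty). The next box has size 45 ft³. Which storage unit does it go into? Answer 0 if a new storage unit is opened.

Storage units with room: storage unit 3 (49 ft³), storage unit 4 (51 ft³), storage unit 5 (68 ft³).
The first with room is storage unit 3.

3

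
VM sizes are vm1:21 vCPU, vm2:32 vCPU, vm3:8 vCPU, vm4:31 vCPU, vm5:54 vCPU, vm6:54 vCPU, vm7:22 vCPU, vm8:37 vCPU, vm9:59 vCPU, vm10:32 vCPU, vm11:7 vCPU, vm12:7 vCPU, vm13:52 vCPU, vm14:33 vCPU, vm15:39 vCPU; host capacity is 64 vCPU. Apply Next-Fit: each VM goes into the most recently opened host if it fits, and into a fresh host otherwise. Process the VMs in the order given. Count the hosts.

10 hosts

Put vm1 (21 vCPU) in host 1; 43 vCPU remain.
Put vm2 (32 vCPU) in host 1; 11 vCPU remain.
Put vm3 (8 vCPU) in host 1; 3 vCPU remain.
Put vm4 (31 vCPU) in host 2; 33 vCPU remain.
Put vm5 (54 vCPU) in host 3; 10 vCPU remain.
Put vm6 (54 vCPU) in host 4; 10 vCPU remain.
Put vm7 (22 vCPU) in host 5; 42 vCPU remain.
Put vm8 (37 vCPU) in host 5; 5 vCPU remain.
Put vm9 (59 vCPU) in host 6; 5 vCPU remain.
Put vm10 (32 vCPU) in host 7; 32 vCPU remain.
Put vm11 (7 vCPU) in host 7; 25 vCPU remain.
Put vm12 (7 vCPU) in host 7; 18 vCPU remain.
Put vm13 (52 vCPU) in host 8; 12 vCPU remain.
Put vm14 (33 vCPU) in host 9; 31 vCPU remain.
Put vm15 (39 vCPU) in host 10; 25 vCPU remain.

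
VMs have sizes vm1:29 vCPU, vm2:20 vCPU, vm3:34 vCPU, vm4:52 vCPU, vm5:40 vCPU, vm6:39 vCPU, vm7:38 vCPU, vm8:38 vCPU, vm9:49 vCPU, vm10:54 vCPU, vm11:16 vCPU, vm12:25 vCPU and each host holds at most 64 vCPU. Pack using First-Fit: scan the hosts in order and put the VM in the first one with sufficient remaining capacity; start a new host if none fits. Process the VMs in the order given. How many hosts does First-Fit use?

Put vm1 (29 vCPU) in host 1; 35 vCPU remain.
Put vm2 (20 vCPU) in host 1; 15 vCPU remain.
Put vm3 (34 vCPU) in host 2; 30 vCPU remain.
Put vm4 (52 vCPU) in host 3; 12 vCPU remain.
Put vm5 (40 vCPU) in host 4; 24 vCPU remain.
Put vm6 (39 vCPU) in host 5; 25 vCPU remain.
Put vm7 (38 vCPU) in host 6; 26 vCPU remain.
Put vm8 (38 vCPU) in host 7; 26 vCPU remain.
Put vm9 (49 vCPU) in host 8; 15 vCPU remain.
Put vm10 (54 vCPU) in host 9; 10 vCPU remain.
Put vm11 (16 vCPU) in host 2; 14 vCPU remain.
Put vm12 (25 vCPU) in host 5; 0 vCPU remain.

9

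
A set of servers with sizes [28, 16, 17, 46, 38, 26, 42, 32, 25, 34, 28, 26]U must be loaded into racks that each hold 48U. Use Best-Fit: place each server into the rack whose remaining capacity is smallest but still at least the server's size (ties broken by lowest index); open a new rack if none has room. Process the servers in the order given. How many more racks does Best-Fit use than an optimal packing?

0

Best-Fit: [28,16] [17,26] [46] [38] [42] [32] [25] [34] [28] [26] → 10 racks.
10 servers exceed 24U (half the capacity), and no two of those can share a rack, so at least 10 racks are needed.
So 10 is already optimal.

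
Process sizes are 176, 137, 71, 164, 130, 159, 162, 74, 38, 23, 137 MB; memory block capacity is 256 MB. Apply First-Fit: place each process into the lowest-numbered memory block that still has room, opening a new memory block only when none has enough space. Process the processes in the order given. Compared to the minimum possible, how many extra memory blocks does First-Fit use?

First-Fit: [176,71] [137,74,38] [164,23] [130] [159] [162] [137] → 7 memory blocks.
7 processes exceed 128 MB (half the capacity), and no two of those can share a memory block, so at least 7 memory blocks are needed.
So 7 is already optimal.

0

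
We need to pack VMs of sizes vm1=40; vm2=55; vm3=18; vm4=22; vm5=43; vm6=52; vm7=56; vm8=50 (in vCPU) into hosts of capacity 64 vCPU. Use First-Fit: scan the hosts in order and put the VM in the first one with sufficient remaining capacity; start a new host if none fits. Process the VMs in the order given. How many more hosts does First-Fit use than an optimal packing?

1

First-Fit: [40,18] [55] [22] [43] [52] [56] [50] → 7 hosts.
Total size 336 vCPU; any packing needs at least ⌈336/64⌉ = 6 hosts.
An optimal packing achieves that bound: [56] [55] [52] [50] [43,18] [40,22] → 6 hosts.
Excess: 7 − 6 = 1.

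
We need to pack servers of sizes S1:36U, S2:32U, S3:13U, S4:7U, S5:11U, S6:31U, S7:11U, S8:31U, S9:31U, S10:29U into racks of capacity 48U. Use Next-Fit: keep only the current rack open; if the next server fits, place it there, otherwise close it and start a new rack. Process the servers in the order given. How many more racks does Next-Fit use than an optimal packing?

1

Next-Fit: [36] [32,13] [7,11] [31,11] [31] [31] [29] → 7 racks.
6 servers exceed 24U (half the capacity), and no two of those can share a rack, so at least 6 racks are needed.
An optimal packing achieves that bound: [36,11] [32,13] [31,11] [31,7] [31] [29] → 6 racks.
Excess: 7 − 6 = 1.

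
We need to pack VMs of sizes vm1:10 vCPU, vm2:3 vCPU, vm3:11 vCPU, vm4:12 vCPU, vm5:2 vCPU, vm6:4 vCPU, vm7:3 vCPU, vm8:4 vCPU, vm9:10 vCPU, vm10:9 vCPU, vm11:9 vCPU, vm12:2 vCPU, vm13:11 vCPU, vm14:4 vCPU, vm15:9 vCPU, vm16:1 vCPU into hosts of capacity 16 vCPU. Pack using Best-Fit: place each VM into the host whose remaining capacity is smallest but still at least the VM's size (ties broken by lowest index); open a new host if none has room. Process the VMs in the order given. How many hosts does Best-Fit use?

host 1: place vm1 (10 vCPU), 6 vCPU left
host 1: place vm2 (3 vCPU), 3 vCPU left
host 2: place vm3 (11 vCPU), 5 vCPU left
host 3: place vm4 (12 vCPU), 4 vCPU left
host 1: place vm5 (2 vCPU), 1 vCPU left
host 3: place vm6 (4 vCPU), 0 vCPU left
host 2: place vm7 (3 vCPU), 2 vCPU left
host 4: place vm8 (4 vCPU), 12 vCPU left
host 4: place vm9 (10 vCPU), 2 vCPU left
host 5: place vm10 (9 vCPU), 7 vCPU left
host 6: place vm11 (9 vCPU), 7 vCPU left
host 2: place vm12 (2 vCPU), 0 vCPU left
host 7: place vm13 (11 vCPU), 5 vCPU left
host 7: place vm14 (4 vCPU), 1 vCPU left
host 8: place vm15 (9 vCPU), 7 vCPU left
host 1: place vm16 (1 vCPU), 0 vCPU left

8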